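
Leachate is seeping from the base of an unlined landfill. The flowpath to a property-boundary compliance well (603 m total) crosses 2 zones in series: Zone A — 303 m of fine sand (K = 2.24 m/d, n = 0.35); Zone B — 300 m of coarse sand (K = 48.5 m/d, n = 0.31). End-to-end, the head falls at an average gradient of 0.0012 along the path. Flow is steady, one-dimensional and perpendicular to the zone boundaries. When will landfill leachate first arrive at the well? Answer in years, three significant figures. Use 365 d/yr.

107 years

Steady 1-D flow in series ⇒ the Darcy flux q is identical in every zone and the zone head losses add (resistances L/K in series).
Σ(L/K) = 303/2.24 + 300/48.5 = 135.3 + 6.186 = 141.5 d
K_eq = L_total / Σ(L/K) = 603 / 141.5 = 4.263 m/d
q = K_eq · i = 4.263 × 0.0012 = 0.005115 m/d (same in every zone)
Zone A: v = q/n = 0.005115/0.35 = 0.01462 m/d → t_A = 303/0.01462 = 20730 d
Zone B: v = q/n = 0.005115/0.31 = 0.01650 m/d → t_B = 300/0.01650 = 18180 d
Total t = 20730 + 18180 = 38910 d
   = 38910 / 365 = 107 yr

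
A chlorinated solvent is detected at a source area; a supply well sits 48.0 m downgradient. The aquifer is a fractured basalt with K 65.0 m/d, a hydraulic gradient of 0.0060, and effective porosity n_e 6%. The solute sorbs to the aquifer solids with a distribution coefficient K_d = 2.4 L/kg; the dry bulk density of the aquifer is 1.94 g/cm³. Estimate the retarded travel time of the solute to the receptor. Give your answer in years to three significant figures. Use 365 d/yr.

Specific discharge q = 65.0 × 0.0060 = 0.3900 m/d
v = Ki/n = 65.0·0.0060/0.06 = 6.500 m/d
Retardation R = 1 + ρ_b·K_d/n = 1 + 1.94×2.4/0.06 = 78.60
Contaminant velocity v_c = v/R = 6.500/78.60 = 0.08270 m/d
t = L/v_c = 48.0/0.08270 = 580.4 d
   = 580.4/365 = 1.59 yr

1.59 years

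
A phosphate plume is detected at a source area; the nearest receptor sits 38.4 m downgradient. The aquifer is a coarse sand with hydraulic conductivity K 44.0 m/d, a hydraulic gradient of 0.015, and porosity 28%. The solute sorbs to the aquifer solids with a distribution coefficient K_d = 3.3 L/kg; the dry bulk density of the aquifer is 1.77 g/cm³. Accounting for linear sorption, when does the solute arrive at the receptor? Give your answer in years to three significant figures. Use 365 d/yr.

0.976 years

q = Ki = 44.0 × 0.015 = 0.6600 m/d
v_s = q/n_e = 0.6600/0.28 = 2.357 m/d
Retardation R = 1 + ρ_b·K_d/n = 1 + 1.77×3.3/0.28 = 21.86
Contaminant velocity v_c = v/R = 2.357/21.86 = 0.1078 m/d
t = L/v_c = 38.4/0.1078 = 356.1 d
   = 356.1/365 = 0.976 yr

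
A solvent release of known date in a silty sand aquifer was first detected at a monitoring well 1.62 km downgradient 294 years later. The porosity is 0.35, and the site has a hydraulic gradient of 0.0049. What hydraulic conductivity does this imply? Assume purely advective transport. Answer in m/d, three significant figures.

t = 294 years = 107300 d
L = 1.62 km = 1620 m
v = L / t = 1620 / 107300 = 0.01510 m/d
K = v · n / i = 0.01510 × 0.35 / 0.0049 = 1.08 m/d

1.08 m/d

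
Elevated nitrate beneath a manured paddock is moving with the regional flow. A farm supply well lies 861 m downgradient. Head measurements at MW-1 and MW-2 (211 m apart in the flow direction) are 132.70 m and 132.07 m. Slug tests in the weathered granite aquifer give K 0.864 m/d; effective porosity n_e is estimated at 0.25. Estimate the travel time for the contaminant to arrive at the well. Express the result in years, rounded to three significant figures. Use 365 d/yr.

Hydraulic gradient i = (132.70 − 132.07) / 211 = 0.63 / 211 = 0.002986
Darcy flux q = K·i = 0.864 × 0.002986 = 0.002580 m/d
v = Ki/n = 0.864·0.002986/0.25 = 0.01032 m/d
t = L / v = 861 / 0.01032 = 83440 d
   = 83440 / 365 = 229 yr

229 years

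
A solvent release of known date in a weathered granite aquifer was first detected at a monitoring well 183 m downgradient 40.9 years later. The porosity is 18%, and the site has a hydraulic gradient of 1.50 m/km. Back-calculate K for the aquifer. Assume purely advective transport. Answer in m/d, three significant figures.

1.47 m/d

t = 40.9 years = 14930 d
v = L / t = 183 / 14930 = 0.01226 m/d
K = v · n / i = 0.01226 × 0.18 / 0.0015 = 1.47 m/d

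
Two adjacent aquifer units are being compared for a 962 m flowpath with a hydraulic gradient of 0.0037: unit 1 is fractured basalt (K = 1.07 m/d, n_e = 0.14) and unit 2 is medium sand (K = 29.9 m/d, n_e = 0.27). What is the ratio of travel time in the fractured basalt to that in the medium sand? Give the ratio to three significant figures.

Unit 1 (fractured basalt): v = 1.07×0.0037/0.14 = 0.02828 m/d, t = 962/0.02828 = 34020 d
Unit 2 (medium sand): v = 29.9×0.0037/0.27 = 0.4097 m/d, t = 962/0.4097 = 2348 d
t(fractured basalt) / t(medium sand) = 34020/2348 = 14.5

14.5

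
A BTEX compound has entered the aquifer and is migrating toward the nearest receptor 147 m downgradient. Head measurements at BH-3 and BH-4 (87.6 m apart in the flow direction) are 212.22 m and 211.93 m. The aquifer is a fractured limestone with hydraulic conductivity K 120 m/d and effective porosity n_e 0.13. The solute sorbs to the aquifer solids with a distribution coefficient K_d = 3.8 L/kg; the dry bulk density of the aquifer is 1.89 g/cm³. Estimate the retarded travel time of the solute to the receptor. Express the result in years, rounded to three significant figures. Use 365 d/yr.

Hydraulic gradient i = (212.22 − 211.93) / 87.6 = 0.29 / 87.6 = 0.003311
Specific discharge q = 120 × 0.003311 = 0.3973 m/d
Average linear velocity = 0.3973 / 0.13 = 3.056 m/d
Retardation R = 1 + ρ_b·K_d/n = 1 + 1.89×3.8/0.13 = 56.25
Contaminant velocity v_c = v/R = 3.056/56.25 = 0.05433 m/d
t = L/v_c = 147/0.05433 = 2706 d
   = 2706/365 = 7.41 yr

7.41 years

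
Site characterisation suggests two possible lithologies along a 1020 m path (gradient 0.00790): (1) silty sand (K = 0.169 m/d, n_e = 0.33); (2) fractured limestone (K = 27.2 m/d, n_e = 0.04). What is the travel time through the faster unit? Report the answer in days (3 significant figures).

190 days

Unit 1 (silty sand): v = 0.169×0.0079/0.33 = 0.004046 m/d, t = 1020/0.004046 = 252100 d
Unit 2 (fractured limestone): v = 27.2×0.0079/0.04 = 5.372 m/d, t = 1020/5.372 = 189.9 d
Faster unit: t = 190 d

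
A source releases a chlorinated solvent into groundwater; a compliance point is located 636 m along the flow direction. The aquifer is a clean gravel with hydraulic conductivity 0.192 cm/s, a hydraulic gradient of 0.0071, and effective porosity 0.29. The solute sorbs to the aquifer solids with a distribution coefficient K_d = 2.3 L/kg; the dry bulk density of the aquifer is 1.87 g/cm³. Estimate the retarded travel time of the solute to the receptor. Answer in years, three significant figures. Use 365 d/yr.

6.79 years

K = 0.192 cm/s × 864 = 165.9 m/d
q = Ki = 165.9 × 0.0071 = 1.178 m/d
Seepage velocity v = q / n = 1.178 / 0.29 = 4.061 m/d
Retardation R = 1 + ρ_b·K_d/n = 1 + 1.87×2.3/0.29 = 15.83
Contaminant velocity v_c = v/R = 4.061/15.83 = 0.2565 m/d
t = L/v_c = 636/0.2565 = 2479 d
   = 2479/365 = 6.79 yr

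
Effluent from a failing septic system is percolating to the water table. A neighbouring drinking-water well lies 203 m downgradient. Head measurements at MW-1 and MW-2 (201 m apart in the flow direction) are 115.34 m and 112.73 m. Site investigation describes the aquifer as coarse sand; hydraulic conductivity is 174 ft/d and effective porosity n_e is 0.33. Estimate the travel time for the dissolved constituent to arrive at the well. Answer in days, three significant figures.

Hydraulic gradient i = (115.34 − 112.73) / 201 = 2.61 / 201 = 0.01299
K = 174 ft/d × 0.3048 = 53.04 m/d
q = Ki = 53.04 × 0.01299 = 0.6887 m/d
Average linear velocity = 0.6887 / 0.33 = 2.087 m/d
t = L / v = 203 / 2.087 = 97.28 d

97.3 days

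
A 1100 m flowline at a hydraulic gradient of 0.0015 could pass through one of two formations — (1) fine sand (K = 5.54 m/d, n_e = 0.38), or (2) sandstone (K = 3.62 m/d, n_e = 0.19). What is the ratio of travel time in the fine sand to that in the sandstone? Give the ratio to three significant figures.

1.31

Unit 1 (fine sand): v = 5.54×0.0015/0.38 = 0.02187 m/d, t = 1100/0.02187 = 50300 d
Unit 2 (sandstone): v = 3.62×0.0015/0.19 = 0.02858 m/d, t = 1100/0.02858 = 38490 d
t(fine sand) / t(sandstone) = 50300/38490 = 1.31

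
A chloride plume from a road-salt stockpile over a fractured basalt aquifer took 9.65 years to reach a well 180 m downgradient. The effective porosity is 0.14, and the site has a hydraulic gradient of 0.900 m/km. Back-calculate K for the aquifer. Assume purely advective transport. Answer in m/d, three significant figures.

t = 9.65 years = 3522 d
v = L / t = 180 / 3522 = 0.05110 m/d
K = v · n / i = 0.05110 × 0.14 / 9.0e-4 = 7.95 m/d

7.95 m/d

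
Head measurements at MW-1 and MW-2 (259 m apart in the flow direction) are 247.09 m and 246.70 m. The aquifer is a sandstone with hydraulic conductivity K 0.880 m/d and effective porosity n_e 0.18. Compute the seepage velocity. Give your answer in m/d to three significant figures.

0.00736 m/d

Hydraulic gradient i = (247.09 − 246.70) / 259 = 0.39 / 259 = 0.001506
Specific discharge q = 0.880 × 0.001506 = 0.001325 m/d
v = Ki/n = 0.880·0.001506/0.18 = 0.007362 m/d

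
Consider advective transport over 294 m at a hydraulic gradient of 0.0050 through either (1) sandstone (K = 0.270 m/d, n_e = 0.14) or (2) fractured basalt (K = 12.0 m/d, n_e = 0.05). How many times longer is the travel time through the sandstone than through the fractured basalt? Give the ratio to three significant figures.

124

Unit 1 (sandstone): v = 0.270×0.0050/0.14 = 0.009643 m/d, t = 294/0.009643 = 30490 d
Unit 2 (fractured basalt): v = 12.0×0.0050/0.05 = 1.200 m/d, t = 294/1.200 = 245.0 d
t(sandstone) / t(fractured basalt) = 30490/245.0 = 124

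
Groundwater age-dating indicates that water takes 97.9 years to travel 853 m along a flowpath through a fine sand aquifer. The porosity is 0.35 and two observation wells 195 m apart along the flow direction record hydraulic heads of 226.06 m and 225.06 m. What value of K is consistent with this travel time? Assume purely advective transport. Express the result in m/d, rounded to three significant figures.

1.63 m/d

Hydraulic gradient i = (226.06 − 225.06) / 195 = 1.00 / 195 = 0.005128
t = 97.9 years = 35730 d
v = L / t = 853 / 35730 = 0.02387 m/d
K = v · n / i = 0.02387 × 0.35 / 0.005128 = 1.63 m/d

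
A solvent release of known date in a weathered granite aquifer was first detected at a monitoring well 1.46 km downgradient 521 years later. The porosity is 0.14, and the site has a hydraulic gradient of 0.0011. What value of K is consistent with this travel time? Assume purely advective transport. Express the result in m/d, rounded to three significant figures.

t = 521 years = 190200 d
L = 1.46 km = 1460 m
v = L / t = 1460 / 190200 = 0.007678 m/d
K = v · n / i = 0.007678 × 0.14 / 0.0011 = 0.977 m/d

0.977 m/d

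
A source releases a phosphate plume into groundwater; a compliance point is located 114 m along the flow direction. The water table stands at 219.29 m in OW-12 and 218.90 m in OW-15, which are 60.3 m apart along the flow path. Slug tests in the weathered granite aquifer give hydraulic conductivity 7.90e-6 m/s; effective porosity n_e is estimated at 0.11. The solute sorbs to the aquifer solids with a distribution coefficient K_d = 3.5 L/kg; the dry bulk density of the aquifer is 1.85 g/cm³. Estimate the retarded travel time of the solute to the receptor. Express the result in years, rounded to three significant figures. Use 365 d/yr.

Hydraulic gradient i = (219.29 − 218.90) / 60.3 = 0.39 / 60.3 = 0.006468
K = 7.90e-6 m/s × 86400 s/d = 0.6826 m/d
q = Ki = 0.6826 × 0.006468 = 0.004415 m/d
Average linear velocity = 0.004415 / 0.11 = 0.04013 m/d
Retardation R = 1 + ρ_b·K_d/n = 1 + 1.85×3.5/0.11 = 59.86
Contaminant velocity v_c = v/R = 0.04013/59.86 = 6.704e-4 m/d
t = L/v_c = 114/6.704e-4 = 170000 d
   = 170000/365 = 466 yr

466 years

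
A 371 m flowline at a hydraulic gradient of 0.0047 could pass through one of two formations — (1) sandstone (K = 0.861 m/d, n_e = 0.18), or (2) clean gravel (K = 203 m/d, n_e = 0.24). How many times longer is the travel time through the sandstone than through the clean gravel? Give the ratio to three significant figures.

Unit 1 (sandstone): v = 0.861×0.0047/0.18 = 0.02248 m/d, t = 371/0.02248 = 16500 d
Unit 2 (clean gravel): v = 203×0.0047/0.24 = 3.975 m/d, t = 371/3.975 = 93.32 d
t(sandstone) / t(clean gravel) = 16500/93.32 = 177

177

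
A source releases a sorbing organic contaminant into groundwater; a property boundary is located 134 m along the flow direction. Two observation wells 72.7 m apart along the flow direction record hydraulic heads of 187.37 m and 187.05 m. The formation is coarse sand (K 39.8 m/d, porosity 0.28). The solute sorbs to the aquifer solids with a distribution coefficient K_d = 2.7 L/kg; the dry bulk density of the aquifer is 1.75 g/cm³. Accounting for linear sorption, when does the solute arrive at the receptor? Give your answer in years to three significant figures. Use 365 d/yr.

10.5 years

Hydraulic gradient i = (187.37 − 187.05) / 72.7 = 0.32 / 72.7 = 0.004402
q = Ki = 39.8 × 0.004402 = 0.1752 m/d
Seepage velocity v = q / n = 0.1752 / 0.28 = 0.6257 m/d
Retardation R = 1 + ρ_b·K_d/n = 1 + 1.75×2.7/0.28 = 17.88
Contaminant velocity v_c = v/R = 0.6257/17.88 = 0.03500 m/d
t = L/v_c = 134/0.03500 = 3828 d
   = 3828/365 = 10.5 yr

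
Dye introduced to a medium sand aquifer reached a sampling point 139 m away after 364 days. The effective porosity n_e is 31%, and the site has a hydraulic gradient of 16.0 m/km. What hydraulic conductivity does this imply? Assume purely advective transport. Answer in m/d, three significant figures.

7.40 m/d

v = L / t = 139 / 364 = 0.3819 m/d
K = v · n / i = 0.3819 × 0.31 / 0.016 = 7.40 m/d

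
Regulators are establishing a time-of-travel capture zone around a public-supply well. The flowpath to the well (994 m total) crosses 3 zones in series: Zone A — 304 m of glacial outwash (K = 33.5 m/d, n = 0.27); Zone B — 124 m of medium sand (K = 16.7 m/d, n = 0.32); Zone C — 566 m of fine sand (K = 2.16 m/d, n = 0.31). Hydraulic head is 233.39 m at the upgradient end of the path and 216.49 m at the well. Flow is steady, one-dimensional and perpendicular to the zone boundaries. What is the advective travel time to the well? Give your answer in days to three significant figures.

4900 days

Total head drop ΔH = 233.39 − 216.49 = 16.90 m
Steady 1-D flow in series ⇒ the Darcy flux q is identical in every zone and the zone head losses add (resistances L/K in series).
Σ(L/K) = 304/33.5 + 124/16.7 + 566/2.16 = 9.075 + 7.425 + 262.0 = 278.5 d
q = ΔH / Σ(L/K) = 16.90 / 278.5 = 0.06067 m/d (same in every zone)
Zone A: v = q/n = 0.06067/0.27 = 0.2247 m/d → t_A = 304/0.2247 = 1353 d
Zone B: v = q/n = 0.06067/0.32 = 0.1896 m/d → t_B = 124/0.1896 = 654.0 d
Zone C: v = q/n = 0.06067/0.31 = 0.1957 m/d → t_C = 566/0.1957 = 2892 d
Total t = 1353 + 654.0 + 2892 = 4899 d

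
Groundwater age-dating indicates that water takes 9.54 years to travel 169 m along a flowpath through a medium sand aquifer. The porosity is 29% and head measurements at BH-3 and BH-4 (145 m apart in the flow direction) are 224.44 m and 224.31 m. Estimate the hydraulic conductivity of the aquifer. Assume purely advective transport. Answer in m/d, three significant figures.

Hydraulic gradient i = (224.44 − 224.31) / 145 = 0.13 / 145 = 8.966e-4
t = 9.54 years = 3482 d
v = L / t = 169 / 3482 = 0.04853 m/d
K = v · n / i = 0.04853 × 0.29 / 8.966e-4 = 15.7 m/d

15.7 m/d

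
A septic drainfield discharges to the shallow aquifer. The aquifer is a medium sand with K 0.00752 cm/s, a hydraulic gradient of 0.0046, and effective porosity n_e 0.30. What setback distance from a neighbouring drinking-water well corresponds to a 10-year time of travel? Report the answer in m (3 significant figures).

364 m

K = 0.00752 cm/s × 864 = 6.497 m/d
Specific discharge q = 6.497 × 0.0046 = 0.02989 m/d
v = Ki/n = 6.497·0.0046/0.30 = 0.09962 m/d
T = 10 yr × 365 = 3650 d
L = v × T = 0.09962 × 3650 = 363.6 m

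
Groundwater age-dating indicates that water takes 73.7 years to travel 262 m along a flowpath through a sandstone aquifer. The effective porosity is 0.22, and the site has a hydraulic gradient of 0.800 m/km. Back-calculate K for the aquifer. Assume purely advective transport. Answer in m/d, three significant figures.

t = 73.7 years = 26900 d
v = L / t = 262 / 26900 = 0.009740 m/d
K = v · n / i = 0.009740 × 0.22 / 8.0e-4 = 2.68 m/d

2.68 m/d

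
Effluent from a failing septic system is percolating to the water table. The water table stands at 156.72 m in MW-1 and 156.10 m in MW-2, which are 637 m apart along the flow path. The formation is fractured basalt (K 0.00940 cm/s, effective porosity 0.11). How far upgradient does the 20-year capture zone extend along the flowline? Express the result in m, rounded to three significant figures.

525 m

Hydraulic gradient i = (156.72 − 156.10) / 637 = 0.62 / 637 = 9.733e-4
K = 0.00940 cm/s × 864 = 8.122 m/d
Specific discharge q = 8.122 × 9.733e-4 = 0.007905 m/d
Average linear velocity = 0.007905 / 0.11 = 0.07186 m/d
T = 20 yr × 365 = 7300 d
L = v × T = 0.07186 × 7300 = 524.6 m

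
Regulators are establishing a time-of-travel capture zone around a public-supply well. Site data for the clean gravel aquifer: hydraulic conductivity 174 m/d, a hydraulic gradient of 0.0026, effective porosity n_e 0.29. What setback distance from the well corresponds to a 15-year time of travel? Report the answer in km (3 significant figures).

8.54 km

Specific discharge q = 174 × 0.0026 = 0.4524 m/d
v_s = q/n_e = 0.4524/0.29 = 1.560 m/d
T = 15 yr × 365 = 5475 d
L = v × T = 1.560 × 5475 = 8541 m
   = 8.54 km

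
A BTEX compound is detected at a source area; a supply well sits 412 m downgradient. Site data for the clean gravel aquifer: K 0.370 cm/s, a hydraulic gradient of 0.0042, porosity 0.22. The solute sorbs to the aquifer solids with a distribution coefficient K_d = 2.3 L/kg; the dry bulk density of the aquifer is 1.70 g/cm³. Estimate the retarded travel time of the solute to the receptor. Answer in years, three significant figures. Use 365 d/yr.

3.47 years

K = 0.370 cm/s × 864 = 319.7 m/d
q = Ki = 319.7 × 0.0042 = 1.343 m/d
v_s = q/n_e = 1.343/0.22 = 6.103 m/d
Retardation R = 1 + ρ_b·K_d/n = 1 + 1.70×2.3/0.22 = 18.77
Contaminant velocity v_c = v/R = 6.103/18.77 = 0.3251 m/d
t = L/v_c = 412/0.3251 = 1267 d
   = 1267/365 = 3.47 yr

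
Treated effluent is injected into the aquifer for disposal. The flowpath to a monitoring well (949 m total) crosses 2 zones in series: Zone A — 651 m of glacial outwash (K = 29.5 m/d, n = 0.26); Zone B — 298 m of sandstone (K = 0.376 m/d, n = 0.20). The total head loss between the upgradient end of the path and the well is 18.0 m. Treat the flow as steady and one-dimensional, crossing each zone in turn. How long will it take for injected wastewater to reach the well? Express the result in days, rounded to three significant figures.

Steady 1-D flow in series ⇒ the Darcy flux q is identical in every zone and the zone head losses add (resistances L/K in series).
Σ(L/K) = 651/29.5 + 298/0.376 = 22.07 + 792.6 = 814.6 d
q = ΔH / Σ(L/K) = 18.0 / 814.6 = 0.02210 m/d (same in every zone)
Zone A: v = q/n = 0.02210/0.26 = 0.08499 m/d → t_A = 651/0.08499 = 7660 d
Zone B: v = q/n = 0.02210/0.20 = 0.1105 m/d → t_B = 298/0.1105 = 2697 d
Total t = 7660 + 2697 = 10360 d

10400 days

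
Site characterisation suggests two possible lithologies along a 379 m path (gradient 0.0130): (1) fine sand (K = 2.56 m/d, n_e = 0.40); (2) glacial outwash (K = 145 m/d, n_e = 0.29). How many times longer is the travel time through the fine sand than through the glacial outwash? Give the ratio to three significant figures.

78.1

Unit 1 (fine sand): v = 2.56×0.013/0.40 = 0.08320 m/d, t = 379/0.08320 = 4555 d
Unit 2 (glacial outwash): v = 145×0.013/0.29 = 6.500 m/d, t = 379/6.500 = 58.31 d
t(fine sand) / t(glacial outwash) = 4555/58.31 = 78.1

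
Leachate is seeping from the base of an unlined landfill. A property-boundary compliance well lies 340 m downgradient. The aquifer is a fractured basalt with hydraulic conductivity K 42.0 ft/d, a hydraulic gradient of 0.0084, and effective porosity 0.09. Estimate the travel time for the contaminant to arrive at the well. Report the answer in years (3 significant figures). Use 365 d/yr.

0.780 years

K = 42.0 ft/d × 0.3048 = 12.80 m/d
Specific discharge q = 12.80 × 0.0084 = 0.1075 m/d
v = Ki/n = 12.80·0.0084/0.09 = 1.195 m/d
t = L / v = 340 / 1.195 = 284.6 d
   = 284.6 / 365 = 0.780 yr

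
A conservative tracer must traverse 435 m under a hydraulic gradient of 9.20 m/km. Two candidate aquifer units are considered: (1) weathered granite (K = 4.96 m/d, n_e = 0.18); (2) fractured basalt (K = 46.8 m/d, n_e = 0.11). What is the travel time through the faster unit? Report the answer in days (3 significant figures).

Unit 1 (weathered granite): v = 4.96×0.0092/0.18 = 0.2535 m/d, t = 435/0.2535 = 1716 d
Unit 2 (fractured basalt): v = 46.8×0.0092/0.11 = 3.914 m/d, t = 435/3.914 = 111.1 d
Faster unit: t = 111 d

111 days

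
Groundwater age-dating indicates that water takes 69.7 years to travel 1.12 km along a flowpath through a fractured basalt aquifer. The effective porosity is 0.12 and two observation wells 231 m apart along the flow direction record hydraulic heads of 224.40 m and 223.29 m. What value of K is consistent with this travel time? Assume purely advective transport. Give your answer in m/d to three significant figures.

Hydraulic gradient i = (224.40 − 223.29) / 231 = 1.11 / 231 = 0.004805
t = 69.7 years = 25440 d
L = 1.12 km = 1120 m
v = L / t = 1120 / 25440 = 0.04402 m/d
K = v · n / i = 0.04402 × 0.12 / 0.004805 = 1.10 m/d

1.10 m/d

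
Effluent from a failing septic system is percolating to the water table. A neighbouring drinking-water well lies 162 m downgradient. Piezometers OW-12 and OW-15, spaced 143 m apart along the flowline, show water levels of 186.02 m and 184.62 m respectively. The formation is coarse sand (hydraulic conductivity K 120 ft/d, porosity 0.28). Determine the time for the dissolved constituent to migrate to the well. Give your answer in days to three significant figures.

127 days

Hydraulic gradient i = (186.02 − 184.62) / 143 = 1.40 / 143 = 0.009790
K = 120 ft/d × 0.3048 = 36.58 m/d
Darcy flux q = K·i = 36.58 × 0.009790 = 0.3581 m/d
Average linear velocity = 0.3581 / 0.28 = 1.279 m/d
t = L / v = 162 / 1.279 = 126.7 d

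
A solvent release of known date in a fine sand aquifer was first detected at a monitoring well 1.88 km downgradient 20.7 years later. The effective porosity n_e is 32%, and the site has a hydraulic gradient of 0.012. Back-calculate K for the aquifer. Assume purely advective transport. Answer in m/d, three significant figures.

t = 20.7 years = 7556 d
L = 1.88 km = 1880 m
v = L / t = 1880 / 7556 = 0.2488 m/d
K = v · n / i = 0.2488 × 0.32 / 0.012 = 6.64 m/d

6.64 m/d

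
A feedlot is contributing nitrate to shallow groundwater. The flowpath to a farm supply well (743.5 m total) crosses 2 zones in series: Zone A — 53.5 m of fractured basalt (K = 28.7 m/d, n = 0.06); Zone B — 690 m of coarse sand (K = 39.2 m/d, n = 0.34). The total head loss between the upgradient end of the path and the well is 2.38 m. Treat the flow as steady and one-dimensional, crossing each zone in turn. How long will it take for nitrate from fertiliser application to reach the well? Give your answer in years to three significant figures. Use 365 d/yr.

Continuity: the same q passes through each zone, so ΔH = q·Σ(L_j/K_j) — the zones act as resistances in series.
Σ(L/K) = 53.5/28.7 + 690/39.2 = 1.864 + 17.60 = 19.47 d
q = ΔH / Σ(L/K) = 2.38 / 19.47 = 0.1223 m/d (same in every zone)
Zone A: v = q/n = 0.1223/0.06 = 2.038 m/d → t_A = 53.5/2.038 = 26.25 d
Zone B: v = q/n = 0.1223/0.34 = 0.3596 m/d → t_B = 690/0.3596 = 1919 d
Total t = 26.25 + 1919 = 1945 d
   = 1945 / 365 = 5.33 yr

5.33 years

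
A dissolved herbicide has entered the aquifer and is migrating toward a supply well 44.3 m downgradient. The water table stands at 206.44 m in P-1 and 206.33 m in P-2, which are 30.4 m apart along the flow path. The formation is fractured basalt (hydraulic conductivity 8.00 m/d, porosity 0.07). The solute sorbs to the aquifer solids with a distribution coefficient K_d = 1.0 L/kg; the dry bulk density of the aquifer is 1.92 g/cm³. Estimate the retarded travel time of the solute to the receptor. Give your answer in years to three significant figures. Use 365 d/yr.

8.34 years

Hydraulic gradient i = (206.44 − 206.33) / 30.4 = 0.11 / 30.4 = 0.003618
q = Ki = 8.00 × 0.003618 = 0.02895 m/d
Seepage velocity v = q / n = 0.02895 / 0.07 = 0.4135 m/d
Retardation R = 1 + ρ_b·K_d/n = 1 + 1.92×1.0/0.07 = 28.43
Contaminant velocity v_c = v/R = 0.4135/28.43 = 0.01455 m/d
t = L/v_c = 44.3/0.01455 = 3045 d
   = 3045/365 = 8.34 yr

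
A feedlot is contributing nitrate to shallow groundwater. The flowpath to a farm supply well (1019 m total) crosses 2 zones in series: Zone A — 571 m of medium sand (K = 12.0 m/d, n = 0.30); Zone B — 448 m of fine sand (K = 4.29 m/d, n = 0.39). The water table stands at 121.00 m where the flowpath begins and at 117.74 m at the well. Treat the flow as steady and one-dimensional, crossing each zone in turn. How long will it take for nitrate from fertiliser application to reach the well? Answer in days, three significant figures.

16100 days

Total head drop ΔH = 121.00 − 117.74 = 3.26 m
Steady 1-D flow in series ⇒ the Darcy flux q is identical in every zone and the zone head losses add (resistances L/K in series).
Σ(L/K) = 571/12.0 + 448/4.29 = 47.58 + 104.4 = 152.0 d
q = ΔH / Σ(L/K) = 3.26 / 152.0 = 0.02145 m/d (same in every zone)
Zone A: v = q/n = 0.02145/0.30 = 0.07149 m/d → t_A = 571/0.07149 = 7988 d
Zone B: v = q/n = 0.02145/0.39 = 0.05499 m/d → t_B = 448/0.05499 = 8147 d
Total t = 7988 + 8147 = 16130 d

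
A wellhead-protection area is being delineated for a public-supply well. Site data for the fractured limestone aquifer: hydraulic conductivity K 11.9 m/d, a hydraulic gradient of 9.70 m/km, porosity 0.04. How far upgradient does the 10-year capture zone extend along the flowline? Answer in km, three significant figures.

10.5 km

Specific discharge q = 11.9 × 0.0097 = 0.1154 m/d
Seepage velocity v = q / n = 0.1154 / 0.04 = 2.886 m/d
T = 10 yr × 365 = 3650 d
L = v × T = 2.886 × 3650 = 10530 m
   = 10.5 km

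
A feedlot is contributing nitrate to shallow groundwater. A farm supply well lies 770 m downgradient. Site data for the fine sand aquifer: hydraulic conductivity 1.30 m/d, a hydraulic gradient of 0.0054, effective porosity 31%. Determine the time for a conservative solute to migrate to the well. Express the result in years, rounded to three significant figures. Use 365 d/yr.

93.2 years

Darcy flux q = K·i = 1.30 × 0.0054 = 0.007020 m/d
v_s = q/n_e = 0.007020/0.31 = 0.02265 m/d
t = L / v = 770 / 0.02265 = 34000 d
   = 34000 / 365 = 93.2 yr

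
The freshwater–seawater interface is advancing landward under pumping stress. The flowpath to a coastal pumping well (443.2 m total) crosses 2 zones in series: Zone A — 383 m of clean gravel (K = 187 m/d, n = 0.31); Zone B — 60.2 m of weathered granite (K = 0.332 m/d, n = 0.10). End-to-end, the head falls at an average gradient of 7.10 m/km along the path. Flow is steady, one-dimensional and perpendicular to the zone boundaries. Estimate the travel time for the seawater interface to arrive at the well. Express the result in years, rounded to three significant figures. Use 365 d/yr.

For zones in series the flux q is common to all zones; the equivalent conductivity is the harmonic (thickness-weighted) mean, K_eq = L_total / Σ(L_j/K_j).
Σ(L/K) = 383/187 + 60.2/0.332 = 2.048 + 181.3 = 183.4 d
K_eq = L_total / Σ(L/K) = 443.2 / 183.4 = 2.417 m/d
q = K_eq · i = 2.417 × 0.0071 = 0.01716 m/d (same in every zone)
Zone A: v = q/n = 0.01716/0.31 = 0.05536 m/d → t_A = 383/0.05536 = 6919 d
Zone B: v = q/n = 0.01716/0.10 = 0.1716 m/d → t_B = 60.2/0.1716 = 350.8 d
Total t = 6919 + 350.8 = 7270 d
   = 7270 / 365 = 19.9 yr

19.9 years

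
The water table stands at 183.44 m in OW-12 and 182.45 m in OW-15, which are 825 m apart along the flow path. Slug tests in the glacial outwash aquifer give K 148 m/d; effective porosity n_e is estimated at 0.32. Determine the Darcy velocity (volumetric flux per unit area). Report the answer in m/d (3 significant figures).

Hydraulic gradient i = (183.44 − 182.45) / 825 = 0.99 / 825 = 0.001200
q = Ki = 148 × 0.001200 = 0.1776 m/d

0.178 m/d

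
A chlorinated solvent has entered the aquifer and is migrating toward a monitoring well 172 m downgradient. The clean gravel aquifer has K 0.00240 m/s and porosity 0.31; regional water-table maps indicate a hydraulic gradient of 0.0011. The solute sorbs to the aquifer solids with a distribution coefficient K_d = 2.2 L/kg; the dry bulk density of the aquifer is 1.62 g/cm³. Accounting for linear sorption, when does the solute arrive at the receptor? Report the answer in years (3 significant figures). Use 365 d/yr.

K = 0.00240 m/s × 86400 s/d = 207.4 m/d
Specific discharge q = 207.4 × 0.0011 = 0.2281 m/d
v_s = q/n_e = 0.2281/0.31 = 0.7358 m/d
Retardation R = 1 + ρ_b·K_d/n = 1 + 1.62×2.2/0.31 = 12.50
Contaminant velocity v_c = v/R = 0.7358/12.50 = 0.05888 m/d
t = L/v_c = 172/0.05888 = 2921 d
   = 2921/365 = 8.00 yr

8.00 years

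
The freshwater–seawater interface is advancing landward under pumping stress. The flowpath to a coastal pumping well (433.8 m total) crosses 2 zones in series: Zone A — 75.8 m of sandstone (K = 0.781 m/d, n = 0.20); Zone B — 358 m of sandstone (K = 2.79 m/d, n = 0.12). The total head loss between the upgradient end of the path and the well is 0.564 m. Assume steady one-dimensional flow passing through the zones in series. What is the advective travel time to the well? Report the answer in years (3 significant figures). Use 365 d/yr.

63.6 years

Continuity: the same q passes through each zone, so ΔH = q·Σ(L_j/K_j) — the zones act as resistances in series.
Σ(L/K) = 75.8/0.781 + 358/2.79 = 97.06 + 128.3 = 225.4 d
q = ΔH / Σ(L/K) = 0.564 / 225.4 = 0.002503 m/d (same in every zone)
Zone A: v = q/n = 0.002503/0.20 = 0.01251 m/d → t_A = 75.8/0.01251 = 6058 d
Zone B: v = q/n = 0.002503/0.12 = 0.02085 m/d → t_B = 358/0.02085 = 17170 d
Total t = 6058 + 17170 = 23220 d
   = 23220 / 365 = 63.6 yr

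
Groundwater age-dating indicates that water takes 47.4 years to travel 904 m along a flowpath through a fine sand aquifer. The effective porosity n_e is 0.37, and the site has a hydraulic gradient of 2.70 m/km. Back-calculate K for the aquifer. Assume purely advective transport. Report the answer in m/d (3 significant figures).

t = 47.4 years = 17300 d
v = L / t = 904 / 17300 = 0.05225 m/d
K = v · n / i = 0.05225 × 0.37 / 0.0027 = 7.16 m/d

7.16 m/d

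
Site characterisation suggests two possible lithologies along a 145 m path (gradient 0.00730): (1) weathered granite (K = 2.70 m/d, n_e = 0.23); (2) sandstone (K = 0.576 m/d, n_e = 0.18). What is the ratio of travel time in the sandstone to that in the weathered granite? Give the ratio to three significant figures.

Unit 1 (weathered granite): v = 2.70×0.0073/0.23 = 0.08570 m/d, t = 145/0.08570 = 1692 d
Unit 2 (sandstone): v = 0.576×0.0073/0.18 = 0.02336 m/d, t = 145/0.02336 = 6207 d
t(sandstone) / t(weathered granite) = 6207/1692 = 3.67

3.67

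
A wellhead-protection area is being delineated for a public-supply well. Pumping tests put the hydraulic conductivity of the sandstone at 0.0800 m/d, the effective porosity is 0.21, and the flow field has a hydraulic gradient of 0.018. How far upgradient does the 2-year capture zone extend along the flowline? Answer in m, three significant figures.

5.01 m

Darcy flux q = K·i = 0.0800 × 0.018 = 0.001440 m/d
Seepage velocity v = q / n = 0.001440 / 0.21 = 0.006857 m/d
T = 2 yr × 365 = 730 d
L = v × T = 0.006857 × 730 = 5.006 m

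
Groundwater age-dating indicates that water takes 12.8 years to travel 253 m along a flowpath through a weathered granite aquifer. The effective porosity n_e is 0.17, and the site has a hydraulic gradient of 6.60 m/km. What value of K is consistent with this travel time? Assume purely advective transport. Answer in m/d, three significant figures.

t = 12.8 years = 4672 d
v = L / t = 253 / 4672 = 0.05415 m/d
K = v · n / i = 0.05415 × 0.17 / 0.0066 = 1.39 m/d

1.39 m/d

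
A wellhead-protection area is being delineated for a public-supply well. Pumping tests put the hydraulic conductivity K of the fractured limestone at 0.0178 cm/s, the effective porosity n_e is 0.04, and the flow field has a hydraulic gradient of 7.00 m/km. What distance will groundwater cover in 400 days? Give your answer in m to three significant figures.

K = 0.0178 cm/s × 864 = 15.38 m/d
Darcy flux q = K·i = 15.38 × 0.0070 = 0.1077 m/d
v = Ki/n = 15.38·0.0070/0.04 = 2.691 m/d
L = v × T = 2.691 × 400 = 1077 m

1080 m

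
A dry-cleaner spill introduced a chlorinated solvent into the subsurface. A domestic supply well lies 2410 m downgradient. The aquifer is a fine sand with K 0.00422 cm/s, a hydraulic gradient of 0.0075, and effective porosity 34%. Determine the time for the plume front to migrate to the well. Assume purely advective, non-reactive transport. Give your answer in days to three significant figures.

K = 0.00422 cm/s × 864 = 3.646 m/d
Specific discharge q = 3.646 × 0.0075 = 0.02735 m/d
v_s = q/n_e = 0.02735/0.34 = 0.08043 m/d
t = L / v = 2410 / 0.08043 = 29960 d

30000 days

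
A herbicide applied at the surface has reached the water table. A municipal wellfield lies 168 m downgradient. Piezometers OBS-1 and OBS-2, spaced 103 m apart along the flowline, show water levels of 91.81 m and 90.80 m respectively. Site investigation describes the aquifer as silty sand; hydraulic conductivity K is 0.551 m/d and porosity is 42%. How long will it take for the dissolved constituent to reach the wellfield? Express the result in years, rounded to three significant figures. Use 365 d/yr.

35.8 years

Hydraulic gradient i = (91.81 − 90.80) / 103 = 1.01 / 103 = 0.009806
Darcy flux q = K·i = 0.551 × 0.009806 = 0.005403 m/d
Seepage velocity v = q / n = 0.005403 / 0.42 = 0.01286 m/d
t = L / v = 168 / 0.01286 = 13060 d
   = 13060 / 365 = 35.8 yr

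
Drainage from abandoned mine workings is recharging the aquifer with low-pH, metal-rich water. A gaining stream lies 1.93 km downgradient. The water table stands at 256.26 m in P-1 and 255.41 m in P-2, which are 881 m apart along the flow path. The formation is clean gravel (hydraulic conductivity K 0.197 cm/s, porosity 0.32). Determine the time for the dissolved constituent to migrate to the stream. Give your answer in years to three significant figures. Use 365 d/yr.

Hydraulic gradient i = (256.26 − 255.41) / 881 = 0.85 / 881 = 9.648e-4
K = 0.197 cm/s × 864 = 170.2 m/d
Darcy flux q = K·i = 170.2 × 9.648e-4 = 0.1642 m/d
Seepage velocity v = q / n = 0.1642 / 0.32 = 0.5132 m/d
L = 1.93 km = 1930 m
t = L / v = 1930 / 0.5132 = 3761 d
   = 3761 / 365 = 10.3 yr

10.3 years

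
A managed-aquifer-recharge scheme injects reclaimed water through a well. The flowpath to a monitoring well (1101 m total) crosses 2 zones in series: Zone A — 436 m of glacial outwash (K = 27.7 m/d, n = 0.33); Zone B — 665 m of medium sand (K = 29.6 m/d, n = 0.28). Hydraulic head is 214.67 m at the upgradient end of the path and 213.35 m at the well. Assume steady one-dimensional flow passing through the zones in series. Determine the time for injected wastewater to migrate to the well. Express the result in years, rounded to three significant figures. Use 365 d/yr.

Total head drop ΔH = 214.67 − 213.35 = 1.32 m
Steady 1-D flow in series ⇒ the Darcy flux q is identical in every zone and the zone head losses add (resistances L/K in series).
Σ(L/K) = 436/27.7 + 665/29.6 = 15.74 + 22.47 = 38.21 d
q = ΔH / Σ(L/K) = 1.32 / 38.21 = 0.03455 m/d (same in every zone)
Zone A: v = q/n = 0.03455/0.33 = 0.1047 m/d → t_A = 436/0.1047 = 4164 d
Zone B: v = q/n = 0.03455/0.28 = 0.1234 m/d → t_B = 665/0.1234 = 5389 d
Total t = 4164 + 5389 = 9554 d
   = 9554 / 365 = 26.2 yr

26.2 years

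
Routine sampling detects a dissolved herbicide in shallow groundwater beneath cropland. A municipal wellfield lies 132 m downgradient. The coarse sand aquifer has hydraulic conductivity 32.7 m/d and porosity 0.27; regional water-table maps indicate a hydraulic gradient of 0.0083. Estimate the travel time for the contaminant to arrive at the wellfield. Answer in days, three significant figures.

Darcy flux q = K·i = 32.7 × 0.0083 = 0.2714 m/d
Seepage velocity v = q / n = 0.2714 / 0.27 = 1.005 m/d
t = L / v = 132 / 1.005 = 131.3 d

131 days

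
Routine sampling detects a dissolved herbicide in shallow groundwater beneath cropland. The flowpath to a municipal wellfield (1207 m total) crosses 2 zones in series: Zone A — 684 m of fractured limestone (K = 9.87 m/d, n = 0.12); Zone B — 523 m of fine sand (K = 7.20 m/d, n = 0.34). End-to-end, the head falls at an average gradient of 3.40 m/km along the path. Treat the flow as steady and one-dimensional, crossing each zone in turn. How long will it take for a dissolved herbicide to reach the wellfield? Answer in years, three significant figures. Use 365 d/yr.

Continuity: the same q passes through each zone, so ΔH = q·Σ(L_j/K_j) — the zones act as resistances in series.
Σ(L/K) = 684/9.87 + 523/7.20 = 69.30 + 72.64 = 141.9 d
K_eq = L_total / Σ(L/K) = 1207 / 141.9 = 8.504 m/d
q = K_eq · i = 8.504 × 0.0034 = 0.02891 m/d (same in every zone)
Zone A: v = q/n = 0.02891/0.12 = 0.2409 m/d → t_A = 684/0.2409 = 2839 d
Zone B: v = q/n = 0.02891/0.34 = 0.08504 m/d → t_B = 523/0.08504 = 6150 d
Total t = 2839 + 6150 = 8989 d
   = 8989 / 365 = 24.6 yr

24.6 years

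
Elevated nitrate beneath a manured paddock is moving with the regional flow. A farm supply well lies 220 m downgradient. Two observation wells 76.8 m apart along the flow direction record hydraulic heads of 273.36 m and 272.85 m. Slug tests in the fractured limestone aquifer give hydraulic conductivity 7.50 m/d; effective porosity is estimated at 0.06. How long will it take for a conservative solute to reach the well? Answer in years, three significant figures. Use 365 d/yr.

Hydraulic gradient i = (273.36 − 272.85) / 76.8 = 0.51 / 76.8 = 0.006641
q = Ki = 7.50 × 0.006641 = 0.04980 m/d
v_s = q/n_e = 0.04980/0.06 = 0.8301 m/d
t = L / v = 220 / 0.8301 = 265.0 d
   = 265.0 / 365 = 0.726 yr

0.726 years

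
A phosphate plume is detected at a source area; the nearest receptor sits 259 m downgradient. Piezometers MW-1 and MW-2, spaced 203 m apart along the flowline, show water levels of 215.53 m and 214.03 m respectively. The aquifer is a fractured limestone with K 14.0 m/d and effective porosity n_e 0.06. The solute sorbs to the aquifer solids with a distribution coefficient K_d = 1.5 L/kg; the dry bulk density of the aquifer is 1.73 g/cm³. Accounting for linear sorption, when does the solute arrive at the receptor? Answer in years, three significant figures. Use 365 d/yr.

18.2 years

Hydraulic gradient i = (215.53 − 214.03) / 203 = 1.50 / 203 = 0.007389
Darcy flux q = K·i = 14.0 × 0.007389 = 0.1034 m/d
v = Ki/n = 14.0·0.007389/0.06 = 1.724 m/d
Retardation R = 1 + ρ_b·K_d/n = 1 + 1.73×1.5/0.06 = 44.25
Contaminant velocity v_c = v/R = 1.724/44.25 = 0.03896 m/d
t = L/v_c = 259/0.03896 = 6647 d
   = 6647/365 = 18.2 yr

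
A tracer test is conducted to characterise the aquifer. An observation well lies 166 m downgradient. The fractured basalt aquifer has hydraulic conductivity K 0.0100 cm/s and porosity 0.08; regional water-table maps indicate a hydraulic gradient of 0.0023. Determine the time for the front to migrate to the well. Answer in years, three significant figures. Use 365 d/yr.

1.83 years

K = 0.0100 cm/s × 864 = 8.640 m/d
q = Ki = 8.640 × 0.0023 = 0.01987 m/d
v_s = q/n_e = 0.01987/0.08 = 0.2484 m/d
t = L / v = 166 / 0.2484 = 668.3 d
   = 668.3 / 365 = 1.83 yr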